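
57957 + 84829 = 142786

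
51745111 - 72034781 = -20289670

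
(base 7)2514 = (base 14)4b4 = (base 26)1a6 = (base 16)3ae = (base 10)942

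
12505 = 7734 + 4771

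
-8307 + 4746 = -3561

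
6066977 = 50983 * 119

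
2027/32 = 63+11/32 ≈ 63.34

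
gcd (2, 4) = 2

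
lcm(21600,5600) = 151200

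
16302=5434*3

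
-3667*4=-14668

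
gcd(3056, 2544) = 16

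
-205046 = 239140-444186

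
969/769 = 1+200/769 ≈ 1.26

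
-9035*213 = -1924455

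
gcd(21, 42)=21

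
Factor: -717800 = -1 * 2^3 * 5^2 * 37^1 * 97^1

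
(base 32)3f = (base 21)56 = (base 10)111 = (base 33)3c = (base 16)6f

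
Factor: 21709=17^1*1277^1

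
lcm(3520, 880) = 3520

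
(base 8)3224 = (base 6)11444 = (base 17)5e1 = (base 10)1684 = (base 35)1d4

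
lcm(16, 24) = 48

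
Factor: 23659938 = 2^1*3^5*89^1*547^1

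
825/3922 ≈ 0.210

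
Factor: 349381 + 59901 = 2^1 * 204641^1 = 409282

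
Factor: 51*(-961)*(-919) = 3^1*17^1*31^2*919^1 = 45041109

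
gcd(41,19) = 1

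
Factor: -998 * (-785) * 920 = 2^4 * 5^2 * 23^1 * 157^1 * 499^1 = 720755600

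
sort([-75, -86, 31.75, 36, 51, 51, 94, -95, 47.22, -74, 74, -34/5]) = [-95, -86, -75, -74, -34/5, 31.75, 36, 47.22, 51, 51, 74, 94]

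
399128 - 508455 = -109327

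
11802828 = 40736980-28934152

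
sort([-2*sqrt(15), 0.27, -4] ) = [-2*sqrt(15), -4, 0.27] 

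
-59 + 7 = -52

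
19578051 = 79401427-59823376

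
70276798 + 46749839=117026637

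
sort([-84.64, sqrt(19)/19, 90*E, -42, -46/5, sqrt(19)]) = [-84.64, -42, -46/5, sqrt(19)/19, sqrt(19), 90*E]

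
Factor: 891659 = 891659^1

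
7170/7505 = 1434/1501 ≈ 0.955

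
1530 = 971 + 559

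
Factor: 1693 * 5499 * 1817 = 3^2 * 13^1 * 23^1 * 47^1 * 79^1 * 1693^1 = 16915919319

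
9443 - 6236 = 3207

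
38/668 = 19/334 ≈ 0.0569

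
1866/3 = 622 = 622.00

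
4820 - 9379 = -4559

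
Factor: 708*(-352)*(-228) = 2^9*3^2*11^1*19^1*59^1 = 56821248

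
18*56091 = 1009638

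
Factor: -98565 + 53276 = -1 * 45289^1 = -45289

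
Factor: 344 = 2^3 * 43^1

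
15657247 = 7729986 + 7927261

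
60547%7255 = 2507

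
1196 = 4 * 299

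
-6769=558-7327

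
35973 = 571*63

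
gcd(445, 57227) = 89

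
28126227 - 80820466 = -52694239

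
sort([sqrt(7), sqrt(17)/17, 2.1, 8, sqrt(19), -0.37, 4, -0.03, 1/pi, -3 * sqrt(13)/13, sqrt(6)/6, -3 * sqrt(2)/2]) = [-3 * sqrt(2)/2, -3 * sqrt(13)/13, -0.37, -0.03, sqrt(17)/17, 1/pi, sqrt(6)/6, 2.1, sqrt(7), 4, sqrt(19), 8]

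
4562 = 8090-3528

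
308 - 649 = -341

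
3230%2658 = 572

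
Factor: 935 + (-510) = 5^2*17^1 = 425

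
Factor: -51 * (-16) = 2^4 * 3^1 * 17^1 = 816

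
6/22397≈0.000268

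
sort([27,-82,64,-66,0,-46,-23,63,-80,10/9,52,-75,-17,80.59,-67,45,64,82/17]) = [-82,-80,-75,-67,-66,-46,-23,-17,0,10/9,82/17,27,45,52,63,64,64,80.59]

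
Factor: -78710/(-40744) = 2^(-2) * 5^1 * 11^(-1) * 17^1 = 85/44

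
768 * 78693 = 60436224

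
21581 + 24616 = 46197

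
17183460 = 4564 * 3765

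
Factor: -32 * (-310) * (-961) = -1 * 2^6 * 5^1 * 31^3 = -9533120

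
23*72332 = 1663636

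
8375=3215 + 5160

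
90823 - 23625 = 67198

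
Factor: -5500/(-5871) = 2^2*3^(-1)*5^3*11^1*19^(-1)*103^(-1)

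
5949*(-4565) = -27157185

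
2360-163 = 2197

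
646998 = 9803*66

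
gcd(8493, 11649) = 3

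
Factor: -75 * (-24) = 2^3 * 3^2 * 5^2 = 1800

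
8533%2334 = 1531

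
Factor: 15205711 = 41^1 * 370871^1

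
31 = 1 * 31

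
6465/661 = 9 + 516/661 ≈ 9.78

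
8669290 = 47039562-38370272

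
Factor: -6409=-1*13^1*17^1*29^1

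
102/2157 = 34/719 ≈ 0.0473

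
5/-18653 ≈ -0.000268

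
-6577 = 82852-89429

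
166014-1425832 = -1259818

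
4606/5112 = 2303/2556 ≈ 0.901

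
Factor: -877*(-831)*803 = 3^1*11^1*73^1*277^1*877^1 = 585215961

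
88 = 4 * 22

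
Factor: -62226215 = -1*5^1*1693^1*7351^1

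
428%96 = 44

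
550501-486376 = 64125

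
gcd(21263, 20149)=1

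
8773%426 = 253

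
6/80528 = 3/40264 ≈ 0.0000745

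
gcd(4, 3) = 1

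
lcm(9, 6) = 18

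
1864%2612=1864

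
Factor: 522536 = 2^3 * 7^2 * 31^1 * 43^1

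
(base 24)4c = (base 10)108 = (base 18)60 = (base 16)6c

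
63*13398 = 844074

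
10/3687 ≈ 0.00271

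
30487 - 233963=-203476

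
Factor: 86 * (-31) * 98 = -1 * 2^2 * 7^2 * 31^1 * 43^1 = -261268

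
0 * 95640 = 0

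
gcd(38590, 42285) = 5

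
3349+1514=4863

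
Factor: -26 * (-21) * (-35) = -1 * 2^1 * 3^1 * 5^1 * 7^2 * 13^1 = -19110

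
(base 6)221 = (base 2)1010101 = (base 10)85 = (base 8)125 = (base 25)3a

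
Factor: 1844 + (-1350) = 2^1 * 13^1 * 19^1 = 494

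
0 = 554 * 0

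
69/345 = 1/5 = 0.20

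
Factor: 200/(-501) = -1 * 2^3 * 3^(-1) * 5^2 * 167^(-1)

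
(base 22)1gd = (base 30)s9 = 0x351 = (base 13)504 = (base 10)849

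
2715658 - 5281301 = -2565643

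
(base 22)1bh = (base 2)1011100111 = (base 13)452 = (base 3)1000112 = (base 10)743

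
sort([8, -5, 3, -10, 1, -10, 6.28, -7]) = [-10, -10, -7, -5, 1, 3, 6.28, 8]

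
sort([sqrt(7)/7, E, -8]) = [-8, sqrt(7)/7, E]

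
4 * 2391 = 9564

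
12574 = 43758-31184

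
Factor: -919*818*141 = -1*2^1*3^1*47^1*409^1*919^1 = -105995622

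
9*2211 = 19899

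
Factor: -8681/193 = -1 * 193^(-1) * 8681^1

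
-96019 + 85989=-10030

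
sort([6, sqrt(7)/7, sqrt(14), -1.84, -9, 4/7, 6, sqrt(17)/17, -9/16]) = [-9, -1.84, -9/16, sqrt(17)/17, sqrt(7)/7, 4/7, sqrt(14), 6, 6]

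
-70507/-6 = 11751 + 1/6 ≈ 11751.17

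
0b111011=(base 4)323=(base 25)29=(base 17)38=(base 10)59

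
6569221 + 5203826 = 11773047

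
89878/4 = 22469 + 1/2 = 22469.50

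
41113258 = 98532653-57419395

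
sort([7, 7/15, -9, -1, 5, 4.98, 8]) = [-9, -1, 7/15, 4.98, 5, 7, 8]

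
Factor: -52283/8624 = -1*2^(-4)*97^1 = -97/16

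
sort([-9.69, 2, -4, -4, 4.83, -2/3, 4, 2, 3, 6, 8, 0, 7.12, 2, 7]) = [-9.69, -4, -4, -2/3, 0, 2, 2, 2, 3, 4, 4.83, 6, 7, 7.12, 8]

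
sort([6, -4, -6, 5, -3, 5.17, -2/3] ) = [-6, -4, -3, -2/3, 5, 5.17, 6] 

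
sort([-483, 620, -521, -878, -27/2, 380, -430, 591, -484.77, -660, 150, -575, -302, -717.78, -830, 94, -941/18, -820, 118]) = [-878, -830, -820, -717.78, -660, -575, -521, -484.77, -483, -430, -302, -941/18, -27/2, 94, 118, 150, 380, 591, 620]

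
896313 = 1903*471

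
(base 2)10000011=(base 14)95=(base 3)11212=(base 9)155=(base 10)131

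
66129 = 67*987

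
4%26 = 4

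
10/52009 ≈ 0.000192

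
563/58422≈0.00964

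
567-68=499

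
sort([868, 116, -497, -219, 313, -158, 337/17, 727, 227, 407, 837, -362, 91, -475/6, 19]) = [-497, -362, -219, -158, -475/6, 19, 337/17, 91, 116, 227, 313, 407, 727, 837, 868]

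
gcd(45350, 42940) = 10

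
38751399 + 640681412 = 679432811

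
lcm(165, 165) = 165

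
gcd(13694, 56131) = 1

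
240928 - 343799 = -102871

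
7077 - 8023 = -946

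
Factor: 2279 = 43^1*53^1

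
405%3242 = 405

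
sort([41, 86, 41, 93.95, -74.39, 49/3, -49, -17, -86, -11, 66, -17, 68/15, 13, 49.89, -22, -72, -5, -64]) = [-86, -74.39, -72, -64, -49, -22, -17, -17, -11, -5, 68/15, 13, 49/3, 41, 41, 49.89, 66, 86, 93.95]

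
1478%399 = 281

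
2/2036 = 1/1018 ≈ 0.000982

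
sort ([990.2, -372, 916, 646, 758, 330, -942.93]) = [-942.93, -372, 330, 646, 758, 916, 990.2]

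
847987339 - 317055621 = 530931718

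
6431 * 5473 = 35196863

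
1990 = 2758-768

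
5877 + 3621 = 9498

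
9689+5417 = 15106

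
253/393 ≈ 0.644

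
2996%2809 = 187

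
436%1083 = 436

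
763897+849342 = 1613239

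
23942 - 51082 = -27140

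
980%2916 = 980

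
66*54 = 3564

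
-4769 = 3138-7907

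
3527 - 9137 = -5610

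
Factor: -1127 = -1*7^2*23^1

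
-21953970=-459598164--437644194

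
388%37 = 18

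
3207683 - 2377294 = 830389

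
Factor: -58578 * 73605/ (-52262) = 3^2 * 5^1 * 13^1 * 701^1 * 751^1 * 3733^ (-1) = 307973835/3733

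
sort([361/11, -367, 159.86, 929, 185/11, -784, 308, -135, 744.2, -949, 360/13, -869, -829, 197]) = [-949, -869, -829, -784, -367, -135, 185/11, 360/13, 361/11, 159.86, 197, 308, 744.2, 929]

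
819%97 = 43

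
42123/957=44 + 5/319 ≈ 44.02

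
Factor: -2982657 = -1 * 3^1 * 89^1 * 11171^1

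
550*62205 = 34212750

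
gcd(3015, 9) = 9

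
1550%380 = 30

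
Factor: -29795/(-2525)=5^(-1)*59^1=59/5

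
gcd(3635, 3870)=5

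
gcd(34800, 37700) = 2900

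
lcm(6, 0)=0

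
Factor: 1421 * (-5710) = -1 * 2^1 * 5^1 * 7^2 * 29^1 * 571^1 = -8113910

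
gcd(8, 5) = 1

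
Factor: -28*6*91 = -1*2^3*3^1*7^2*13^1 = -15288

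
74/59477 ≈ 0.00124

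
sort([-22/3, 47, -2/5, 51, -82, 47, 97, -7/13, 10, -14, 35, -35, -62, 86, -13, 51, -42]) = [-82, -62, -42, -35, -14, -13, -22/3, -7/13, -2/5, 10, 35, 47, 47, 51, 51, 86, 97]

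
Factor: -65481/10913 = -1*3^1*7^(-1)*13^1*23^1*73^1*1559^(-1)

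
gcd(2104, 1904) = 8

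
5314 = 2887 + 2427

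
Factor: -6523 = -1*11^1*593^1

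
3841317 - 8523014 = -4681697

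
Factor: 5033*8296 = 2^3*7^1*17^1*61^1*719^1 = 41753768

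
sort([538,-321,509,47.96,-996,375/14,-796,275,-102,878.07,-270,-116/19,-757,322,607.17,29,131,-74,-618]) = [-996,-796,-757,-618,-321,-270,-102,-74,-116/19,375/14,29,47.96,131,275,322,509,538,607.17,878.07]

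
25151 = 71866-46715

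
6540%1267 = 205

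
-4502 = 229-4731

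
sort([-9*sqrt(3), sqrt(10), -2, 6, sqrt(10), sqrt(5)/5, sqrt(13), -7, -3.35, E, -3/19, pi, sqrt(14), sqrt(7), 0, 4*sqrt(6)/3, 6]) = [-9*sqrt(3), -7, -3.35, -2, -3/19, 0, sqrt(5)/5, sqrt(7), E, pi, sqrt(10), sqrt(10), 4*sqrt(6)/3, sqrt(13), sqrt(14), 6, 6]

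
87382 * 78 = 6815796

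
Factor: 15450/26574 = 5^2*43^(-1) = 25/43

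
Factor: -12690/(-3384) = 2^(-2) * 3^1 * 5^1 = 15/4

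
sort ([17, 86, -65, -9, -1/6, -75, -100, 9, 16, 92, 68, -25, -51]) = [-100, -75, -65, -51, -25, -9, -1/6, 9, 16, 17, 68, 86, 92]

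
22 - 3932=-3910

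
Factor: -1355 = -1 * 5^1 * 271^1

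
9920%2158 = 1288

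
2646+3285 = 5931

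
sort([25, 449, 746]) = [25, 449, 746]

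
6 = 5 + 1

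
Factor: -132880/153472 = -1*2^(-3)*5^1*109^(-1)*151^1 = -755/872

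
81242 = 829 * 98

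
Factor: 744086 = 2^1 * 7^1 * 53149^1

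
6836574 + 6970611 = 13807185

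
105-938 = -833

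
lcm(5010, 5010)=5010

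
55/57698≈0.000953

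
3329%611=274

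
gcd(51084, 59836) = 4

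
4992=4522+470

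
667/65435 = 29/2845 ≈ 0.0102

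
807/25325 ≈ 0.0319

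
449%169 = 111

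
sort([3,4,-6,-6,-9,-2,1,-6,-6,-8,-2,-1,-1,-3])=[-9,-8,-6,-6,-6,-6,-3,-2,-2,-1,-1,1,3,4]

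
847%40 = 7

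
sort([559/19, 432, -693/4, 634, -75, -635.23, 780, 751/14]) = [-635.23, -693/4, -75, 559/19, 751/14, 432, 634, 780]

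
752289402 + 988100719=1740390121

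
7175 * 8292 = 59495100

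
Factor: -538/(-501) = 2^1 * 3^(-1) * 167^(-1) * 269^1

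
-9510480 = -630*15096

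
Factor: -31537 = -1*11^1*47^1*61^1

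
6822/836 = 8+67/418 ≈ 8.16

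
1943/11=176 + 7/11 ≈ 176.64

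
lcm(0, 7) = 0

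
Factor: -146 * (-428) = 2^3 * 73^1 * 107^1 = 62488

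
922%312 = 298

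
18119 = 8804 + 9315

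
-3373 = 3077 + -6450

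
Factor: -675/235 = -1 * 3^3 * 5^1 * 47^(-1) = -135/47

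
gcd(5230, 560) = 10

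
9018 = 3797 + 5221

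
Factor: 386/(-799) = -1*2^1*17^(-1)*47^(-1)*193^1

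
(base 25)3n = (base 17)5d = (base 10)98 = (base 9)118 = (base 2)1100010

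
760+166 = 926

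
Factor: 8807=8807^1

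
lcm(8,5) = 40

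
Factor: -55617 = -1*3^1*18539^1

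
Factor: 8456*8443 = 2^3*7^1*151^1*8443^1 = 71394008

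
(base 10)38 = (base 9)42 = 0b100110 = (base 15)28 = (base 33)15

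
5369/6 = 894+5/6 ≈ 894.83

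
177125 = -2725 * (-65)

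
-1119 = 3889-5008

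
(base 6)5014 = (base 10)1090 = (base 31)145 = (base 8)2102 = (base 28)1aq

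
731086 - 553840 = 177246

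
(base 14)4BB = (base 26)1AD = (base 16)3B5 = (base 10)949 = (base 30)11J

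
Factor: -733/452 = -1 * 2^(-2) * 113^(-1) * 733^1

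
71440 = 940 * 76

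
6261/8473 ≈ 0.739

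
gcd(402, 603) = 201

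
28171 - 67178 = -39007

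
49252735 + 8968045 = 58220780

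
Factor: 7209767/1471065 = 3^(-1) * 5^(-1) * 43^1 * 101^(-1) * 107^1 * 971^(-1) * 1567^1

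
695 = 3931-3236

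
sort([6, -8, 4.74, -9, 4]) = [-9, -8, 4, 4.74, 6]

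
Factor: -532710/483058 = -1*3^3*5^1*149^(-1)*1621^(-1)*1973^1 = -266355/241529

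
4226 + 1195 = 5421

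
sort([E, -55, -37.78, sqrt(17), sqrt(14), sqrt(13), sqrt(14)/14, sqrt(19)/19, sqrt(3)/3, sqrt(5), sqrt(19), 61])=[-55, -37.78, sqrt(19)/19, sqrt(14)/14, sqrt(3)/3, sqrt(5), E, sqrt(13), sqrt(14), sqrt(17), sqrt(19), 61]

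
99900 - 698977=-599077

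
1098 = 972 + 126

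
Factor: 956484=2^2*3^2*163^2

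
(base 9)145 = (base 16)7a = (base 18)6e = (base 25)4m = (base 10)122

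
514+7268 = 7782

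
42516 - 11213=31303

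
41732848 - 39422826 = 2310022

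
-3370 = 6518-9888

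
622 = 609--13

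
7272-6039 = 1233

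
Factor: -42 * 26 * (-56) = 2^5 * 3^1 * 7^2 * 13^1 = 61152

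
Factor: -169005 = -1*3^1*5^1*19^1*593^1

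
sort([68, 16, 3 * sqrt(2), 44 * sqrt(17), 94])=[3 * sqrt(2), 16, 68, 94, 44 * sqrt(17)]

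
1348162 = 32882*41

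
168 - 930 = -762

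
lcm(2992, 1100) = 74800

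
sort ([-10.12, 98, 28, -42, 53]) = [-42, -10.12, 28, 53, 98]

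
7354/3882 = 1 + 1736/1941≈1.89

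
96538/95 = 1016 + 18/95 ≈ 1016.19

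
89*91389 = 8133621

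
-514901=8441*(-61)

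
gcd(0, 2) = 2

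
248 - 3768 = -3520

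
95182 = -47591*(-2)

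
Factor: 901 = 17^1 * 53^1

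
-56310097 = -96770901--40460804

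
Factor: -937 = -1*937^1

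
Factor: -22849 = -1*73^1*313^1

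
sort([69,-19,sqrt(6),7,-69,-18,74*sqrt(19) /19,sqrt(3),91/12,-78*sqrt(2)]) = [-78*sqrt(2),-69,-19,-18,sqrt(3),sqrt(6),7,91/12,74*sqrt(19) /19,69]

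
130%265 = 130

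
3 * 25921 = 77763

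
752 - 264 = 488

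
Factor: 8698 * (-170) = -1 * 2^2 * 5^1 * 17^1 * 4349^1 = -1478660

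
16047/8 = 2005 + 7/8 ≈ 2005.88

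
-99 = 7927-8026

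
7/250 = 0.028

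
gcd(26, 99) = 1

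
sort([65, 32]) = [32, 65]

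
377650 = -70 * (-5395)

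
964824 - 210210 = 754614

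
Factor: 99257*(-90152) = -1*2^3*59^1*191^1*99257^1 = -8948217064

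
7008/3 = 2336 = 2336.00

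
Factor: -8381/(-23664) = 2^(-4)*3^(-1)*17^1 = 17/48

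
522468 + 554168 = 1076636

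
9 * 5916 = 53244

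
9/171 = 1/19 ≈ 0.0526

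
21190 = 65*326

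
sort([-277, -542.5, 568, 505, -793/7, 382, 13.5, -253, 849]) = [-542.5, -277, -253, -793/7, 13.5, 382, 505, 568, 849]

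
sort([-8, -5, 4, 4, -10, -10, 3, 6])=[-10, -10, -8, -5, 3, 4, 4, 6]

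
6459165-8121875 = -1662710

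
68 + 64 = 132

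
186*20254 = 3767244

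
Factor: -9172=-1*2^2*2293^1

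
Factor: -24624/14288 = -1*3^4*47^(-1) = -81/47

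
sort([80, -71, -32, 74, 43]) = [-71, -32, 43, 74, 80]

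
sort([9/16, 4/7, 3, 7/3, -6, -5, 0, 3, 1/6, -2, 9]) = [-6, -5, -2, 0, 1/6, 9/16, 4/7, 7/3, 3, 3, 9]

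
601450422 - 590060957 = 11389465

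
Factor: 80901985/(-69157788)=-1 * 2^(-2) * 3^(-1) * 5^1 * 7^(-1) * 173^(-1) * 311^1 * 4759^(-1) * 52027^1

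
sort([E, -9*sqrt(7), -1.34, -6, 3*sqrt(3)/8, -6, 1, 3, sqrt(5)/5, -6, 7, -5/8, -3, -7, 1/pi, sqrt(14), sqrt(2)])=[-9*sqrt(7), -7, -6, -6, -6, -3, -1.34, -5/8, 1/pi, sqrt(5)/5, 3*sqrt(3)/8, 1, sqrt(2), E, 3, sqrt(14), 7]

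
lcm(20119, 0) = 0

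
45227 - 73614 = -28387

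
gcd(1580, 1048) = 4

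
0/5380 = 0 = 0.00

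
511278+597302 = 1108580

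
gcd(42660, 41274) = 18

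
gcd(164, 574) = 82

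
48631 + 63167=111798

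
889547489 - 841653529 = 47893960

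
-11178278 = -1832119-9346159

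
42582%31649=10933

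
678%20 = 18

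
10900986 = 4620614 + 6280372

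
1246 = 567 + 679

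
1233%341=210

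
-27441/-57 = 481 + 8/19 ≈ 481.42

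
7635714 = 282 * 27077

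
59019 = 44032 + 14987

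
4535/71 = 63 + 62/71≈63.87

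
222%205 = 17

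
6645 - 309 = 6336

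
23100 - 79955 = -56855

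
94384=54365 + 40019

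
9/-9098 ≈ -0.000989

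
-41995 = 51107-93102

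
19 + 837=856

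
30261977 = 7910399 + 22351578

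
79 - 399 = -320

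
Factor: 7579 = 11^1*13^1*53^1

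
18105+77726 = 95831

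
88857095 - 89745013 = -887918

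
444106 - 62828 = 381278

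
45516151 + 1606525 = 47122676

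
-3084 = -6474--3390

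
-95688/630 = -151 - 31/35 ≈ -151.89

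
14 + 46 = 60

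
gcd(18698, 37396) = 18698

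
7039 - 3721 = 3318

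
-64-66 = -130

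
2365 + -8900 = -6535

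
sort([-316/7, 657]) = [-316/7, 657]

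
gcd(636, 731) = 1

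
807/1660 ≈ 0.486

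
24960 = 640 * 39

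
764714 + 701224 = 1465938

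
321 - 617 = -296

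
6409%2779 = 851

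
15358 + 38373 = 53731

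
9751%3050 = 601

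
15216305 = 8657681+6558624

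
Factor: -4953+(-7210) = -1*12163^1 = -12163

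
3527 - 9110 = -5583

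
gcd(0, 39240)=39240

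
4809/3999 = 1603/1333 ≈ 1.20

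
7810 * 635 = 4959350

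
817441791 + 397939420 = 1215381211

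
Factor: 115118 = 2^1 * 57559^1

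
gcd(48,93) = 3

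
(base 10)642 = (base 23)14l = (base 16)282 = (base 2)1010000010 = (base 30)lc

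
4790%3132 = 1658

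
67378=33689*2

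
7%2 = 1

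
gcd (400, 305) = 5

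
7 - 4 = 3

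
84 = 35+49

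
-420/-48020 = 3/343 ≈ 0.00875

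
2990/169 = 230/13 ≈ 17.69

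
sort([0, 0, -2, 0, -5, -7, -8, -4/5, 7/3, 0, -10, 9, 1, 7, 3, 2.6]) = [-10, -8, -7, -5, -2, -4/5, 0, 0, 0, 0, 1, 7/3, 2.6, 3, 7, 9]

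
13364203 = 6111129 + 7253074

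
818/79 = 10 + 28/79 ≈ 10.35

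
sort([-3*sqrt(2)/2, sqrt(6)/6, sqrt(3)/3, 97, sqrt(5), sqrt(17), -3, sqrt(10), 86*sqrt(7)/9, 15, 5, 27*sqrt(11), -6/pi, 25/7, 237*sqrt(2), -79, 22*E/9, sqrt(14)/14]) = [-79, -3, -3*sqrt(2)/2, -6/pi, sqrt(14)/14, sqrt(6)/6, sqrt(3)/3, sqrt(5), sqrt(10), 25/7, sqrt(17), 5, 22*E/9, 15, 86*sqrt(7)/9, 27*sqrt(11), 97, 237*sqrt(2)]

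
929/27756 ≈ 0.0335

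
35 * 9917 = 347095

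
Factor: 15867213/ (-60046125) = -1*5^ (-3)*17^ (-1)*9419^ (-1)*5289071^1 = -5289071/20015375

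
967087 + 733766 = 1700853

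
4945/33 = 149 + 28/33 ≈ 149.85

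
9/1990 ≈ 0.00452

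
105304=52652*2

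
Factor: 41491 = 41491^1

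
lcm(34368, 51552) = 103104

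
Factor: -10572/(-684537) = 2^2 * 7^(-1) * 37^(-1) = 4/259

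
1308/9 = 436/3≈145.33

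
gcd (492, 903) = 3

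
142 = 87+55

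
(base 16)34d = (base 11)6a9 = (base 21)1j5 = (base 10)845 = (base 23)1dh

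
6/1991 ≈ 0.00301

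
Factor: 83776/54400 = 2^(-1)*5^(-2)*7^1*11^1 = 77/50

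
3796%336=100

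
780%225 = 105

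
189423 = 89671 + 99752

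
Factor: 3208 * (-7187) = -1 * 2^3 * 401^1 * 7187^1 = -23055896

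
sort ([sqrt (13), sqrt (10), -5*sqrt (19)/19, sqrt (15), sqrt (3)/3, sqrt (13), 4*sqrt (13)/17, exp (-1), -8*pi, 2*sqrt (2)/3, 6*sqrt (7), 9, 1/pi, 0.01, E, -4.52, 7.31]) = [-8*pi, -4.52, -5*sqrt (19)/19, 0.01, 1/pi, exp (-1), sqrt (3)/3, 4*sqrt (13)/17, 2*sqrt (2)/3, E, sqrt (10), sqrt (13), sqrt (13), sqrt (15), 7.31, 9, 6*sqrt (7)]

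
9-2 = 7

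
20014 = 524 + 19490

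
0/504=0=0.00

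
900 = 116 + 784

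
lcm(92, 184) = 184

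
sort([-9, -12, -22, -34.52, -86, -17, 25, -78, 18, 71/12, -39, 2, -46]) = [-86, -78, -46, -39, -34.52, -22, -17, -12, -9, 2, 71/12, 18, 25]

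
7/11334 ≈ 0.000618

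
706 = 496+210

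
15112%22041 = 15112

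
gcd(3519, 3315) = 51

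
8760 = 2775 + 5985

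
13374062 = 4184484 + 9189578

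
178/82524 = 89/41262≈0.00216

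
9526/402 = 23 + 140/201 ≈ 23.70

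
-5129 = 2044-7173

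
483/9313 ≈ 0.0519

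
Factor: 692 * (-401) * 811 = -1 * 2^2 * 173^1 * 401^1 * 811^1 = -225046012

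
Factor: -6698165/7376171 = -1 * 5^1 * 11^(-1) * 19^1 * 31^(-1) * 97^(-1) * 223^(-1) * 70507^1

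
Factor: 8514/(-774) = -1*11^1 = -11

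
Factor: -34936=-1 * 2^3 * 11^1 * 397^1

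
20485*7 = 143395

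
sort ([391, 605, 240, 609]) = [240, 391, 605, 609]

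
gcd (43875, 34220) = 5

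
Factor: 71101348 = 2^2*233^1*76289^1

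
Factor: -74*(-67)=2^1*37^1*67^1=4958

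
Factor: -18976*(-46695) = 2^5*3^1*5^1*11^1*283^1*593^1 = 886084320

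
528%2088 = 528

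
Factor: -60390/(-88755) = 2^1*3^1*11^1*97^(-1) = 66/97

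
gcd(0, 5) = 5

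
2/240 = 1/120≈0.00833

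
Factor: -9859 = -1 * 9859^1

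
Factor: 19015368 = 2^3*3^1*792307^1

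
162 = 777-615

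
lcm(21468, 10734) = 21468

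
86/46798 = 43/23399 ≈ 0.00184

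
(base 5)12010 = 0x370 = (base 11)730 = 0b1101110000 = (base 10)880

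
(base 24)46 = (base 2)1100110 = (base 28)3i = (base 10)102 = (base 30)3c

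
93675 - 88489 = 5186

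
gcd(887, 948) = 1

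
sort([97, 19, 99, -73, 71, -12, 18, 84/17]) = [-73, -12, 84/17, 18, 19, 71, 97, 99]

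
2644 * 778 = 2057032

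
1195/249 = 4+199/249 ≈ 4.80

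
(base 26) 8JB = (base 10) 5913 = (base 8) 13431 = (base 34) 53V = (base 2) 1011100011001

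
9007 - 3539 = 5468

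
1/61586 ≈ 0.0000162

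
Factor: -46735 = -1*5^1*13^1*719^1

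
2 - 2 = 0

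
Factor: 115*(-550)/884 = -1*2^(-1)*5^3*11^1*13^(-1)*17^(-1)*23^1 = -31625/442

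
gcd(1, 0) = 1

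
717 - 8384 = -7667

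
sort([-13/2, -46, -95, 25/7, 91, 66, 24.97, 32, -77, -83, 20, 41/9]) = [-95, -83, -77, -46, -13/2, 25/7, 41/9, 20, 24.97, 32, 66, 91]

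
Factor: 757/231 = 3^(-1)*7^(-1)*11^(-1)*757^1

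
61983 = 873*71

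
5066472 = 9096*557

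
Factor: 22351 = 7^1*31^1*103^1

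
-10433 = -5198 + -5235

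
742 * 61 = 45262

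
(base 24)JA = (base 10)466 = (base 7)1234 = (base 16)1D2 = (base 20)136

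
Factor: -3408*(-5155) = 2^4*3^1*5^1*71^1*1031^1 = 17568240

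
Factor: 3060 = 2^2*3^2*5^1*17^1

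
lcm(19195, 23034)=115170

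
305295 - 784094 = -478799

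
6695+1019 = 7714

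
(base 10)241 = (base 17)e3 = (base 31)7o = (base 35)6v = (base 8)361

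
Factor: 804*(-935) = -1*2^2*3^1*5^1*11^1*17^1*67^1 = -751740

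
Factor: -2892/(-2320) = 2^(-2)*3^1*5^(-1)*29^(-1)*241^1 = 723/580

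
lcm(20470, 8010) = 184230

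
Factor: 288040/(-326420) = -1 * 2^1 * 379^1 * 859^(-1) = -758/859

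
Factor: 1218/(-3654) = -1*3^(-1) = -1/3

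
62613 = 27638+34975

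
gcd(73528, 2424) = 808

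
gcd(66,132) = 66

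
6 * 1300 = 7800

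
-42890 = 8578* (-5)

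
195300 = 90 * 2170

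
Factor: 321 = 3^1*107^1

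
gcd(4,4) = 4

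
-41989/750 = -55 - 739/750 ≈ -55.99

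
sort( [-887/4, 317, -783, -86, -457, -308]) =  [-783, -457, -308, -887/4, -86, 317]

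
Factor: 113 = 113^1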